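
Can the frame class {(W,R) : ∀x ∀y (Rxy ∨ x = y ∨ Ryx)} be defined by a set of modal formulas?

Modal frame validity is preserved under disjoint unions.
Take 2 disjoint single-world reflexive frames: each is trivially connected, but their disjoint union has 2 worlds with no edge between distinct components, so it is not connected.
So the class is not modally definable.

Not definable by any modal formula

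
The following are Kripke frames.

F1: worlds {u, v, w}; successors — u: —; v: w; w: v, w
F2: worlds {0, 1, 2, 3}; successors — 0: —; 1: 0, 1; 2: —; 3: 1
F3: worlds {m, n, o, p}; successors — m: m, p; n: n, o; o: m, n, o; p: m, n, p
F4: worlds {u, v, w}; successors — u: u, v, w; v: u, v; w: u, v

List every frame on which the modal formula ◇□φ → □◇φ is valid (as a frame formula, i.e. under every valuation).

F1, F4

Frame correspondent (Sahlqvist): ∀x ∀y ∀z (Rxy ∧ Rxz → ∃w (Ryw ∧ Rzw)) — i.e. convergence.
F1: satisfies the condition.
F2: fails — R10 and R10 but 0 and 0 have no common successor.
F3: fails — Rom and Ron but m and n have no common successor.
F4: satisfies the condition.
Valid on: F1, F4.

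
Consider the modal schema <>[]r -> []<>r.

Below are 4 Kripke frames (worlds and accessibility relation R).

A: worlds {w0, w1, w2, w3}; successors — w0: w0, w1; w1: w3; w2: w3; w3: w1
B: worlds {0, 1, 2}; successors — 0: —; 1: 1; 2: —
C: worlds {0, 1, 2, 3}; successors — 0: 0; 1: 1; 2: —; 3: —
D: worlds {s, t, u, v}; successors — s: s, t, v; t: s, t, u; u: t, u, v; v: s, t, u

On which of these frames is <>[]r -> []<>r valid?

B, C, D

This is the axiom for convergence; its first-order frame correspondent is forall x forall y forall z (Rxy & Rxz -> exists w (Ryw & Rzw)).
A: fails — Rw0w1 and Rw0w0 but w1 and w0 have no common successor.
B: condition met.
C: condition met.
D: condition met.
Valid on: B, C, D.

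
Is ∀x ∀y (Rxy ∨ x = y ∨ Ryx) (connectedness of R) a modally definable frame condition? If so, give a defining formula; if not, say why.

Not modally definable

If a class were modally definable it would be closed under disjoint unions (Goldblatt–Thomason).
Take 2 disjoint single-world reflexive frames: each is trivially connected, but their disjoint union has 2 worlds with no edge between distinct components, so it is not connected.
Hence connectedness of R is not modally definable.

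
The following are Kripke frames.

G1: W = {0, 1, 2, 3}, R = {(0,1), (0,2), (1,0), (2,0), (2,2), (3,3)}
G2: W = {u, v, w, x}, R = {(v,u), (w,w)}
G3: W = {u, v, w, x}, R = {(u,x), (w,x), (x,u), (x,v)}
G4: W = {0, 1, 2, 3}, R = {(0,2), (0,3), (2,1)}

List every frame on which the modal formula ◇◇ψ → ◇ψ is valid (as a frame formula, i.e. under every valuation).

G2

Frame correspondent (Sahlqvist): ∀x ∀y ∀z (Rxy ∧ Ryz → Rxz) — i.e. transitivity.
G1: fails — R10 and R02 but not R12.
G2: ✓.
G3: fails — Rxu and Rux but not Rxx.
G4: fails — R02 and R21 but not R01.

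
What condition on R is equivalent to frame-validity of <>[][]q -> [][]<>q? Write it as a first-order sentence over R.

forall x forall y forall z ((xRy & x R^2 z) -> exists w (y R^2 w & zRw))

This is a Sahlqvist (Geach-type) schema ◇^1□^2q → □^2◇^1q.
Minimal-valuation argument: fix x; take any y with xR^1y and any z with xR^2z. Set V(q) to the set of worlds R-reachable from y in exactly 2 steps. Then □^2q holds at y, so the antecedent holds at x; validity forces ◇^1q at z, giving a w with zR^1w and yR^2w.
First-order correspondent: forall x forall y forall z ((xRy & x R^2 z) -> exists w (y R^2 w & zRw)).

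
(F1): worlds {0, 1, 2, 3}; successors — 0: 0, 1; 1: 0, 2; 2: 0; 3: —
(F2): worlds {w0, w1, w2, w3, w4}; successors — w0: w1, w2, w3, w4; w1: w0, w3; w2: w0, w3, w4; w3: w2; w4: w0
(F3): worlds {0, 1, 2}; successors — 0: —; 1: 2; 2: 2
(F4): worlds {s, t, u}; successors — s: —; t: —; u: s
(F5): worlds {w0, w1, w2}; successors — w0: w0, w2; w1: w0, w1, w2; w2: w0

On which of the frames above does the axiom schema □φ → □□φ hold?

(F3), (F4)

The schema corresponds to transitivity: ∀x ∀y ∀z (Rxy ∧ Ryz → Rxz).
(F1): fails — R10 and R01 but not R11.
(F2): fails — Rw1w0 and Rw0w4 but not Rw1w4.
(F3): condition met.
(F4): condition met.
(F5): fails — Rw2w0 and Rw0w2 but not Rw2w2.
Valid on: (F3), (F4).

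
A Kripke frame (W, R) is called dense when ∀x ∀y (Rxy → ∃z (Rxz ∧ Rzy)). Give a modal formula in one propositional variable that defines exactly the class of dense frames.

This is density; the standard corresponding axiom is C4: □□s → □s.

□□s → □s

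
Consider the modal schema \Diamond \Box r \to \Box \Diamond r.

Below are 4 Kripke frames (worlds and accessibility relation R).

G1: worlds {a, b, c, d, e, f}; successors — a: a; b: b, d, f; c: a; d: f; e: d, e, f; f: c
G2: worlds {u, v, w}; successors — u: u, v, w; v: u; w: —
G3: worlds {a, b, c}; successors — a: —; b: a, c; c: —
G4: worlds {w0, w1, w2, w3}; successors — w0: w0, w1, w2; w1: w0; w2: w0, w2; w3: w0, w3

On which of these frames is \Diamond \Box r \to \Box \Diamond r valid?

G4

This is the axiom for convergence; its first-order frame correspondent is \forall x \forall y \forall z (Rxy \wedge Rxz \to \exists w (Ryw \wedge Rzw)).
G1: fails — Rbf and Rbb but f and b have no common successor.
G2: fails — Ruv and Ruw but v and w have no common successor.
G3: fails — Rba and Rba but a and a have no common successor.
G4: satisfies the condition.
Valid on: G4.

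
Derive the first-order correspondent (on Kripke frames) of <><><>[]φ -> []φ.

forall x forall y forall z ((x R^3 y & xRz) -> exists w (yRw & z = w))

This is a Sahlqvist (Geach-type) schema ◇^3□^1φ → □^1◇^0φ.
Minimal-valuation argument: fix x; take any y with xR^3y and any z with xR^1z. Set V(φ) to the set of worlds R-reachable from y in exactly 1 step. Then □^1φ holds at y, so the antecedent holds at x; validity forces ◇^0φ at z, giving a w with zR^0w and yR^1w.
First-order correspondent: forall x forall y forall z ((x R^3 y & xRz) -> exists w (yRw & z = w)).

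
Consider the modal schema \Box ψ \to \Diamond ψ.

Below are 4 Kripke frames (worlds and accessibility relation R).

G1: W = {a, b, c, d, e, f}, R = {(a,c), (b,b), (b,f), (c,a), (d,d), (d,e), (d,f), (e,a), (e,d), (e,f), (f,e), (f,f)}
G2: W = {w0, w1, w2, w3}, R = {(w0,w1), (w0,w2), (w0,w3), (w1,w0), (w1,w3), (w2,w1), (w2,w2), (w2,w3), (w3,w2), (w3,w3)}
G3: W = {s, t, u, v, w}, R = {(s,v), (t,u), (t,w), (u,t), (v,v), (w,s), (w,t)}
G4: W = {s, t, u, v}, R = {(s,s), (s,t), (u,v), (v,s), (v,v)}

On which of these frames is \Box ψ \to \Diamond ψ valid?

G1, G2, G3

The schema corresponds to seriality: \forall x \exists y Rxy.
G1: condition met.
G2: condition met.
G3: condition met.
G4: fails — world t has no successor.
Valid on: G1, G2, G3.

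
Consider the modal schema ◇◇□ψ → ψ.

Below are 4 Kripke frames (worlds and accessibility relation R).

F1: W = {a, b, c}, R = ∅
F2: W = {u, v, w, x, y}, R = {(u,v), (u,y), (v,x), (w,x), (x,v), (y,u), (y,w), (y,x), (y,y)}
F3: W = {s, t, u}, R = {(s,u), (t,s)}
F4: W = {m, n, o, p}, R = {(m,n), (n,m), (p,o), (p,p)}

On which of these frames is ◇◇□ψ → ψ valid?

The schema corresponds to a generalized confluence (Geach) condition: ∀x ∀y (xR²y → ∃w (yRw ∧ x = w)).
F1: holds.
F2: fails — uR²u but no t with uRt and u=t.
F3: fails — tR²u but no w with uRw and t=w.
F4: fails — mR²m but no w with mRw and m=w.

F1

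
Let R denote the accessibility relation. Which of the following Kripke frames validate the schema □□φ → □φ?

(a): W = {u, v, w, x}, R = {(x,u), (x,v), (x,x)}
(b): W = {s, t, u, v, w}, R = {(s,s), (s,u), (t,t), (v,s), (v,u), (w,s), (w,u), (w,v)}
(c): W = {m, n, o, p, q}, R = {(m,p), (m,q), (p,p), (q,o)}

(a)

Frame correspondent (Sahlqvist): ∀x ∀y (Rxy → ∃z (Rxz ∧ Rzy)) — i.e. density.
(a): ✓.
(b): fails — Rwv but no z with Rwz and Rzv.
(c): fails — Rmq but no z with Rmz and Rzq.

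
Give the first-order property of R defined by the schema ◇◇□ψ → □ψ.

∀x ∀y ∀z ((xR²y ∧ xRz) → ∃w (yRw ∧ z = w))

This is a Sahlqvist (Geach-type) schema ◇^2□^1ψ → □^1◇^0ψ.
Minimal-valuation argument: fix x; take any y with xR^2y and any z with xR^1z. Set V(ψ) to the set of worlds R-reachable from y in exactly 1 step. Then □^1ψ holds at y, so the antecedent holds at x; validity forces ◇^0ψ at z, giving a w with zR^0w and yR^1w.
First-order correspondent: ∀x ∀y ∀z ((xR²y ∧ xRz) → ∃w (yRw ∧ z = w)).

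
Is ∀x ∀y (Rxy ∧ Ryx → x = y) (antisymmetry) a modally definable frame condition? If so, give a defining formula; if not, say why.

No

Modal frame validity is preserved under surjective bounded morphisms.
The 4-cycle (worlds 0,1,2,3 with 0→1→2→3→0) is antisymmetric. Sending even-indexed worlds to a and odd-indexed worlds to b is a surjective bounded morphism onto the two-world frame with a↔b, which is not antisymmetric.
Hence antisymmetry is not modally definable.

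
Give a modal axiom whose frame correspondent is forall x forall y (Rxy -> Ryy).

□(□q → q)

This is shift-reflexivity; the standard corresponding axiom is T□: □(□q → q).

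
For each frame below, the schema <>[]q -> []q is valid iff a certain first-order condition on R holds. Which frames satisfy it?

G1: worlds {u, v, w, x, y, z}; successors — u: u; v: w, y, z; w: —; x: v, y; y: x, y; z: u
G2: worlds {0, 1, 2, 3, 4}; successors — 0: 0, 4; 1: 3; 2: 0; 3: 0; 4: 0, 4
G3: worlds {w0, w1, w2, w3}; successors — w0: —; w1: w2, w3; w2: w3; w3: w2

none

The schema corresponds to the Euclidean property: forall x forall y forall z (Rxy & Rxz -> Ryz).
G1: fails — Rvz and Rvz but not Rzz.
G2: fails — R13 and R13 but not R33.
G3: fails — Rw1w2 and Rw1w2 but not Rw2w2.
Valid on no frame.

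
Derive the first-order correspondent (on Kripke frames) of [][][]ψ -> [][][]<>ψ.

forall x forall z (x R^3 z -> exists w (x R^3 w & zRw))

This is a Sahlqvist (Geach-type) schema ◇^0□^3ψ → □^3◇^1ψ.
First-order correspondent: forall x forall z (x R^3 z -> exists w (x R^3 w & zRw)).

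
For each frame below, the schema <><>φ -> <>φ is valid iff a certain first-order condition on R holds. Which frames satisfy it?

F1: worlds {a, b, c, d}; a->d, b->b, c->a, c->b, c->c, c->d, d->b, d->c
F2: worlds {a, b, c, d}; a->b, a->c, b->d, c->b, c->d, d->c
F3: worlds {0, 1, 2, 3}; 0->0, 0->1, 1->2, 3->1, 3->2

The schema corresponds to transitivity: forall x forall y forall z (Rxy & Ryz -> Rxz).
F1: fails — Rdc and Rcd but not Rdd.
F2: fails — Rcd and Rdc but not Rcc.
F3: fails — R01 and R12 but not R02.

none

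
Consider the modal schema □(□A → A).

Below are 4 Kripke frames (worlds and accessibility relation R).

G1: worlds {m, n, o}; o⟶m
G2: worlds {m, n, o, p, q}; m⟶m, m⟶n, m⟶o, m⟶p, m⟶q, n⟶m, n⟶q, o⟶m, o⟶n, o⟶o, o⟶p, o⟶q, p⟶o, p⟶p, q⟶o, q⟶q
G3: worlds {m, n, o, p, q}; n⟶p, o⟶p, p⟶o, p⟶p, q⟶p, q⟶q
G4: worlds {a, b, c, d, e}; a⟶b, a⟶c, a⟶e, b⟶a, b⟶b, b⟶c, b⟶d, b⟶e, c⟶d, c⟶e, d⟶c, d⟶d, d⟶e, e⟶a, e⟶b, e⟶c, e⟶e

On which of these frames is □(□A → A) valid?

none

The schema corresponds to shift-reflexivity: ∀x ∀y (Rxy → Ryy).
G1: fails — Rom but not Rmm.
G2: fails — Ron but not Rnn.
G3: fails — Rpo but not Roo.
G4: fails — Rbc but not Rcc.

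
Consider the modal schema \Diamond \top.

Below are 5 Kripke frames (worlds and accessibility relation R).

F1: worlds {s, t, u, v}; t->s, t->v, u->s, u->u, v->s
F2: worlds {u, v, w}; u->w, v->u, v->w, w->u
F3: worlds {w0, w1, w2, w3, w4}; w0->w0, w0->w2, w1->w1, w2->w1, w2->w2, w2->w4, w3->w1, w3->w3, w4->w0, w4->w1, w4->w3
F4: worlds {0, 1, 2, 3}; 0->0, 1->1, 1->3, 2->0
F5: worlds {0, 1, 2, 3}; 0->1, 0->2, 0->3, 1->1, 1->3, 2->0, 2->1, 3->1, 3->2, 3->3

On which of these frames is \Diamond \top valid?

This is the axiom for seriality; its first-order frame correspondent is \forall x \exists y Rxy.
F1: fails — world s has no successor.
F2: ✓.
F3: ✓.
F4: fails — world 3 has no successor.
F5: ✓.

F2, F3, F5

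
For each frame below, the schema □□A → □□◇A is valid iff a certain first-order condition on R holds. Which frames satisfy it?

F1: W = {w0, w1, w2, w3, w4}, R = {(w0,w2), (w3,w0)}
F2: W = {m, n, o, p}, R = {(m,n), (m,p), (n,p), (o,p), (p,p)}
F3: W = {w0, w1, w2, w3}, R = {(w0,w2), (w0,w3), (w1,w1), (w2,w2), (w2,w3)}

F2

The schema corresponds to a generalized confluence (Geach) condition: ∀x ∀z (xR²z → ∃w (xR²w ∧ zRw)).
F1: fails — w3R²w2 but no w with w3R²w and w2Rw.
F2: satisfies the condition.
F3: fails — w0R²w3 but no w with w0R²w and w3Rw.
Valid on: F2.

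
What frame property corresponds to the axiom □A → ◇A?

Suppose □A→◇A is valid. At any x set V(A)=W. Then □A at x, so ◇A at x, so x has a successor.
Conversely, on a frame with seriality the schema holds at every world under every valuation.
So the correspondent is seriality.

seriality: ∀x ∃y Rxy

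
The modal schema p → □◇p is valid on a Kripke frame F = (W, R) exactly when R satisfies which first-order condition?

symmetry: ∀x ∀y (Rxy → Ryx)

Suppose p→□◇p is valid. Take Rxy and set V(p)={x}. Then p at x, so □◇p at x, so ◇p at y, so some z with Ryz has p; z=x, i.e. Ryx.
Conversely, any frame satisfying ∀x ∀y (Rxy → Ryx) validates the schema.
Frame condition: ∀x ∀y (Rxy → Ryx).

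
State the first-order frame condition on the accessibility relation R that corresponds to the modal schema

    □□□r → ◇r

∀x ∃w (xR³w ∧ xRw)

This is a Sahlqvist (Geach-type) schema ◇^0□^3r → □^0◇^1r.
Minimal-valuation argument: fix x; take any y with xR^0y and any z with xR^0z. Set V(r) to the set of worlds R-reachable from y in exactly 3 steps. Then □^3r holds at y, so the antecedent holds at x; validity forces ◇^1r at z, giving a w with zR^1w and yR^3w.
First-order correspondent: ∀x ∃w (xR³w ∧ xRw).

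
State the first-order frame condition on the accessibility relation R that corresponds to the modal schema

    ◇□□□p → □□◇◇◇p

∀x ∀y ∀z ((xRy ∧ xR²z) → ∃w (yR³w ∧ zR³w))

This is a Sahlqvist (Geach-type) schema ◇^1□^3p → □^2◇^3p.
Minimal-valuation argument: fix x; take any y with xR^1y and any z with xR^2z. Set V(p) to the set of worlds R-reachable from y in exactly 3 steps. Then □^3p holds at y, so the antecedent holds at x; validity forces ◇^3p at z, giving a w with zR^3w and yR^3w.
First-order correspondent: ∀x ∀y ∀z ((xRy ∧ xR²z) → ∃w (yR³w ∧ zR³w)).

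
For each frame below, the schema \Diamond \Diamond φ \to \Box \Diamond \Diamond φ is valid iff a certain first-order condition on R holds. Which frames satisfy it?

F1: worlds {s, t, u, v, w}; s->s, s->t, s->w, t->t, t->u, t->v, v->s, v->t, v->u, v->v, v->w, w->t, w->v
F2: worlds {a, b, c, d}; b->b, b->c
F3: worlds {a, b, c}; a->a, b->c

This is the axiom for a generalized confluence (Geach) condition; its first-order frame correspondent is \forall x \forall y \forall z ((x R^2 y \wedge xRz) \to \exists w (y = w \wedge z R^2 w)).
F1: fails — tR²s, tRu but no w* with s=w* and uR²w*.
F2: fails — bR²b, bRc but no w with b=w and cR²w.
F3: ✓.
Valid on: F3.

F3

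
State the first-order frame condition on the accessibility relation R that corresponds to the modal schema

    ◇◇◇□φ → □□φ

This is a Sahlqvist (Geach-type) schema ◇^3□^1φ → □^2◇^0φ.
Minimal-valuation argument: fix x; take any y with xR^3y and any z with xR^2z. Set V(φ) to the set of worlds R-reachable from y in exactly 1 step. Then □^1φ holds at y, so the antecedent holds at x; validity forces ◇^0φ at z, giving a w with zR^0w and yR^1w.
First-order correspondent: ∀x ∀y ∀z ((xR³y ∧ xR²z) → ∃w (yRw ∧ z = w)).

∀x ∀y ∀z ((xR³y ∧ xR²z) → ∃w (yRw ∧ z = w))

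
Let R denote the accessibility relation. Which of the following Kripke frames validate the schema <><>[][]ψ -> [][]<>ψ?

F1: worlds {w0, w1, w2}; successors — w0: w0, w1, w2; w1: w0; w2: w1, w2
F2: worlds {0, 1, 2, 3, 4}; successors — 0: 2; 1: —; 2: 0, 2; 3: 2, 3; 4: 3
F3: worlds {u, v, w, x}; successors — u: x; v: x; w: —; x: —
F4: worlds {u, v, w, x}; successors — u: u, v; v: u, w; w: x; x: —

The schema corresponds to a generalized confluence (Geach) condition: forall x forall y forall z ((x R^2 y & x R^2 z) -> exists w (y R^2 w & zRw)).
F1: condition met.
F2: condition met.
F3: condition met.
F4: fails — uR²u, uR²w but no t with uR²t and wRt.
Valid on: F1, F2, F3.

F1, F2, F3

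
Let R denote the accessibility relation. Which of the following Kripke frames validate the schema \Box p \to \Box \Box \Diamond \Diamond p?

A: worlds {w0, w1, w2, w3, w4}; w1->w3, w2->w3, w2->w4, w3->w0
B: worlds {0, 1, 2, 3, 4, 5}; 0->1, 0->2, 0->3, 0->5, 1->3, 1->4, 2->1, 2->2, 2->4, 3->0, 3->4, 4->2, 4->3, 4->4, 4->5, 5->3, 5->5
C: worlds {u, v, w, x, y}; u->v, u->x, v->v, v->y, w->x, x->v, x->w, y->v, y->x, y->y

Frame correspondent (Sahlqvist): \forall x \forall z (x R^2 z \to \exists w (xRw \wedge z R^2 w)) — i.e. a generalized confluence (Geach) condition.
A: fails — w1R²w0 but no w with w1Rw and w0R²w.
B: satisfies the condition.
C: fails — wR²w but no t with wRt and wR²t.
Valid on: B.

B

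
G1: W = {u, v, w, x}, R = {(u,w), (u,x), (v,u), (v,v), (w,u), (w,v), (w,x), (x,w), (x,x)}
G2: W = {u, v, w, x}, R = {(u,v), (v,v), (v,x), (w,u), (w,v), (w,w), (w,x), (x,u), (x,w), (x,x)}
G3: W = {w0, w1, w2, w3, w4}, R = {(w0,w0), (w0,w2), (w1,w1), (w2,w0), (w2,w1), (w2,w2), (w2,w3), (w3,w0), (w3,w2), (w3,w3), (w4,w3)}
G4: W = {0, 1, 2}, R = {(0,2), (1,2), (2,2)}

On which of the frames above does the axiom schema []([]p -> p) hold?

G3, G4

This is the axiom for shift-reflexivity; its first-order frame correspondent is forall x forall y (Rxy -> Ryy).
G1: fails — Rxw but not Rww.
G2: fails — Rwu but not Ruu.
G3: holds.
G4: holds.
Valid on: G3, G4.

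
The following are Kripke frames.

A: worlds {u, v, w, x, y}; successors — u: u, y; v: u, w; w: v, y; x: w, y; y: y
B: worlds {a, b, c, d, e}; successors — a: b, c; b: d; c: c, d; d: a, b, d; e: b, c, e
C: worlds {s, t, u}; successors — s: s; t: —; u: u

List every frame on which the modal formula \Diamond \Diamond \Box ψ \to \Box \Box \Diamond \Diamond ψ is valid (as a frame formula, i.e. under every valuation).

Frame correspondent (Sahlqvist): \forall x \forall y \forall z ((x R^2 y \wedge x R^2 z) \to \exists w (yRw \wedge z R^2 w)) — i.e. a generalized confluence (Geach) condition.
A: fails — vR²v, vR²y but no t with vRt and yR²t.
B: holds.
C: holds.
Valid on: B, C.

B, C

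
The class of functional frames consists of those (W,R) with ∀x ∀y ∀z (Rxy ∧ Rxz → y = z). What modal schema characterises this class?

A defining formula is ◇s → □s (the CD axiom).

◇s → □s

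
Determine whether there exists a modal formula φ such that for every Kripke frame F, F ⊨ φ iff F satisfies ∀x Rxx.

Yes: it is reflexivity, defined by the T schema □q → q.

Yes — defined by □q → q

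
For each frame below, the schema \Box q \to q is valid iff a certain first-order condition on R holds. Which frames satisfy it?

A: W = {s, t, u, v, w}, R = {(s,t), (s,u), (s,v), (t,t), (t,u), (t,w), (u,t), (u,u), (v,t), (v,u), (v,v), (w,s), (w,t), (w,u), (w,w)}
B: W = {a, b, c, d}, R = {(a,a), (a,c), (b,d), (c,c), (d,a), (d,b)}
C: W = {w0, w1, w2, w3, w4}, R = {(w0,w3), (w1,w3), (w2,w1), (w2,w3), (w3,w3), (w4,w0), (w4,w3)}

none

The schema corresponds to reflexivity: \forall x Rxx.
A: fails — world s does not see itself.
B: fails — world b does not see itself.
C: fails — world w0 does not see itself.
Valid on no frame.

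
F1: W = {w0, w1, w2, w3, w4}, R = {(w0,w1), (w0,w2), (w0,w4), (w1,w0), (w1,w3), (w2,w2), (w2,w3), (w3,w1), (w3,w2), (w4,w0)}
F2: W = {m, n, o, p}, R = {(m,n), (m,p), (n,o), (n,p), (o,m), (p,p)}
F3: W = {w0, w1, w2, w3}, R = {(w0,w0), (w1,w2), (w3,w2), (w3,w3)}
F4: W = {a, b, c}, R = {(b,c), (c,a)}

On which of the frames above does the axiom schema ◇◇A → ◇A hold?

The schema corresponds to a generalized confluence (Geach) condition: ∀x ∀y (xR²y → ∃w (y = w ∧ xRw)).
F1: fails — w0R²w0 but no w with w0=w and w0Rw.
F2: fails — mR²o but no w with o=w and mRw.
F3: satisfies the condition.
F4: fails — bR²a but no w with a=w and bRw.
Valid on: F3.

F3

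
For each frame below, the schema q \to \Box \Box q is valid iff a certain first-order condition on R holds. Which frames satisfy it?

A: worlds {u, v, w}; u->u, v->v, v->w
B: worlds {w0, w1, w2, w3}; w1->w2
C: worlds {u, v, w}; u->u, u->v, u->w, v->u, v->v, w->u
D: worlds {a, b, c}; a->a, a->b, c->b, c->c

B

Frame correspondent (Sahlqvist): \forall x \forall z (x R^2 z \to \exists w (x = w \wedge z = w)) — i.e. a generalized confluence (Geach) condition.
A: fails — vR²w but v ≠ w.
B: holds.
C: fails — uR²v but u ≠ v.
D: fails — aR²b but a ≠ b.
Valid on: B.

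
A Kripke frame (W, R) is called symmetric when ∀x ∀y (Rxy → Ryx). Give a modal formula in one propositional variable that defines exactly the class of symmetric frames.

p → □◇p

The condition is symmetry. The B schema p → □◇p defines it.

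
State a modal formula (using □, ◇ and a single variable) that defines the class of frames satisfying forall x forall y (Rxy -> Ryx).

s → □◇s

This is symmetry; the standard corresponding axiom is B: s → □◇s.
Suppose s→□◇s is valid. Take Rxy and set V(s)={x}. Then s at x, so □◇s at x, so ◇s at y, so some z with Ryz has s; z=x, i.e. Ryx.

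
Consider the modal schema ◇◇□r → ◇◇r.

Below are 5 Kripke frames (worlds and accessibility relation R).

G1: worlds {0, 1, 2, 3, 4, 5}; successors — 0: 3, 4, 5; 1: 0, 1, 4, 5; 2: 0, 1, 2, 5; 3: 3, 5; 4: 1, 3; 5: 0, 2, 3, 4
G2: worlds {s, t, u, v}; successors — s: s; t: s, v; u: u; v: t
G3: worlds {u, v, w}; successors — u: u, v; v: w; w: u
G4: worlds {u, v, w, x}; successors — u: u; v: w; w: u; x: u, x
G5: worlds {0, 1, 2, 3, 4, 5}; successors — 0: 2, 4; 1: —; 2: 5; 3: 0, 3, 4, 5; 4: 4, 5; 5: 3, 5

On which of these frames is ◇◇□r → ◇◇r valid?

G1, G4, G5

The schema corresponds to a generalized confluence (Geach) condition: ∀x ∀y (xR²y → ∃w (yRw ∧ xR²w)).
G1: condition met.
G2: fails — vR²v but no w with vRw and vR²w.
G3: fails — wR²v but no t with vRt and wR²t.
G4: condition met.
G5: condition met.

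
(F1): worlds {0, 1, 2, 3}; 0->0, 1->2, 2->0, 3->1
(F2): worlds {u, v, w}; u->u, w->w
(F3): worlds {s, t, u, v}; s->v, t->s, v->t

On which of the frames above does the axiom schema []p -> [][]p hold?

(F2)

This is the axiom for transitivity; its first-order frame correspondent is forall x forall y forall z (Rxy & Ryz -> Rxz).
(F1): fails — R12 and R20 but not R10.
(F2): holds.
(F3): fails — Rvt and Rts but not Rvs.
Valid on: (F2).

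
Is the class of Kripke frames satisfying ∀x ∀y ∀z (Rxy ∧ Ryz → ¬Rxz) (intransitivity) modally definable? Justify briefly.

If a class were modally definable it would be closed under surjective bounded morphisms (Goldblatt–Thomason).
The 5-cycle (worlds w0,w1,w2,w3,w4 with w0→w1→w2→w3→w4→w0) is intransitive. Mapping every world to a single reflexive point • is a surjective bounded morphism; the reflexive point is not intransitive (R••∧R•• but R••).
So no modal formula (or set of formulas) defines exactly the intransitive frames.

No — not modally definable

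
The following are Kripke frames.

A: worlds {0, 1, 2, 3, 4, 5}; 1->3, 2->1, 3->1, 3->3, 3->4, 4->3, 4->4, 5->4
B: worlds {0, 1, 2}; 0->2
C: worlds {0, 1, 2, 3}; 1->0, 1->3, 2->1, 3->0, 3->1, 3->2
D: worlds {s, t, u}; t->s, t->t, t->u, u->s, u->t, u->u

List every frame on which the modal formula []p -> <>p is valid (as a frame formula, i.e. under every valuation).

Frame correspondent (Sahlqvist): forall x exists y Rxy — i.e. seriality.
A: fails — world 0 has no successor.
B: fails — world 1 has no successor.
C: fails — world 0 has no successor.
D: fails — world s has no successor.

none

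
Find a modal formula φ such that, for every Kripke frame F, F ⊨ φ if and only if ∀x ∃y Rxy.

A defining formula is □q → ◇q (the D axiom).
Suppose □q→◇q is valid. At any x set V(q)=W. Then □q at x, so ◇q at x, so x has a successor.

□q → ◇q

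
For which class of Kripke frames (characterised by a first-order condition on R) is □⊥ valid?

emptiness of R

This schema is the Ver axiom.
It corresponds to emptiness of R: ∀x ∀y ¬Rxy.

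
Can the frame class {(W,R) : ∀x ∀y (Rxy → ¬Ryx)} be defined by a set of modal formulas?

Not definable by any modal formula

Modal frame validity is preserved under surjective bounded morphisms.
The 4-cycle (worlds 0,1,2,3 with 0→1→2→3→0) is asymmetric. Mapping every world to a single reflexive point • is a surjective bounded morphism, and the reflexive point is not asymmetric (R•• but asymmetry requires ¬R••).
Hence asymmetry is not modally definable.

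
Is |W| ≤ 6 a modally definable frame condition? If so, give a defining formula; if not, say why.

If a class were modally definable it would be closed under disjoint unions (Goldblatt–Thomason).
Any modal formula valid on each of 7 disjoint one-world frames is valid on their disjoint union (validity is preserved under disjoint unions). Each one-world frame has |W|=1≤6, but the union has |W|=7.
So no modal formula (or set of formulas) defines exactly the |W|≤6 frames.

Not modally definable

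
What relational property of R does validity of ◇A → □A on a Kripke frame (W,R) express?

Suppose ◇A→□A is valid. Take Rxy, Rxz and set V(A)={y}. Then ◇A at x, so □A at x, so A at z, i.e. z=y.

Partial functionality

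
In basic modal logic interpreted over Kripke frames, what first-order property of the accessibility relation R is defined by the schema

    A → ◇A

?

reflexivity

This is frame-equivalent to □A → A (substitute ¬A for A and contrapose).
Suppose □A→A is valid. At any x set V(A)={w : Rxw}. Then □A holds at x, so A holds at x, i.e. Rxx.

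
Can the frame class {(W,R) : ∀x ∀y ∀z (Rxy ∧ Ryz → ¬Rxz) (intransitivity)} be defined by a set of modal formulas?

Any modally definable frame class is closed under surjective bounded morphisms.
The 3-cycle (worlds s,t,u with s→t→u→s) is intransitive. Mapping every world to a single reflexive point • is a surjective bounded morphism; the reflexive point is not intransitive (R••∧R•• but R••).
Hence intransitivity is not modally definable.

Not definable by any modal formula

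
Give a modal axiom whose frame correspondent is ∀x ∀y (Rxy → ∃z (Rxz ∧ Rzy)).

This is density; the standard corresponding axiom is C4: □□p → □p.

□□p → □p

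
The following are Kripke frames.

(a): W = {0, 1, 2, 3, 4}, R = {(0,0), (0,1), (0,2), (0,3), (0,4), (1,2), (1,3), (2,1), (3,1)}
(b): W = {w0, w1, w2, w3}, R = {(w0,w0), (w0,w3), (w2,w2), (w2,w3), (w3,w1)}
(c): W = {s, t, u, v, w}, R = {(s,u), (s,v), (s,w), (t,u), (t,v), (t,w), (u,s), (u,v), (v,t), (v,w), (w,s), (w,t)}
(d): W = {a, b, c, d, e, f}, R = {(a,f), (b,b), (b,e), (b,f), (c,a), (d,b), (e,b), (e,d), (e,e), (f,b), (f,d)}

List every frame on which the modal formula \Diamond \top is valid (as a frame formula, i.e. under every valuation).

(c), (d)

The schema corresponds to seriality: \forall x \exists y Rxy.
(a): fails — world 4 has no successor.
(b): fails — world w1 has no successor.
(c): condition met.
(d): condition met.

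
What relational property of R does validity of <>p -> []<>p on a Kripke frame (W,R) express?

the Euclidean property

Suppose ◇p→□◇p is valid. Take Rxy, Rxz and set V(p)={y}. Then ◇p at x, so □◇p at x, so ◇p at z, so some w with Rzw has p; w=y, i.e. Rzy. By symmetry of the argument, Ryz.
The converse is a direct semantic check.
Frame condition: forall x forall y forall z (Rxy & Rxz -> Ryz).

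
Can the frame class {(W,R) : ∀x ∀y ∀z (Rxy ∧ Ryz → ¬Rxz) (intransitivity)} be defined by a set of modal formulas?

Modal frame validity is preserved under surjective bounded morphisms.
The 7-cycle (worlds a,b,c,d,e,f,g with a→b→c→d→e→f→g→a) is intransitive. Mapping every world to a single reflexive point • is a surjective bounded morphism; the reflexive point is not intransitive (R••∧R•• but R••).
So the class is not modally definable.

No — not modally definable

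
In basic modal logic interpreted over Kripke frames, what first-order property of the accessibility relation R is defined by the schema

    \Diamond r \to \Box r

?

Suppose ◇r→□r is valid. Take Rxy, Rxz and set V(r)={y}. Then ◇r at x, so □r at x, so r at z, i.e. z=y.
Conversely, any frame satisfying \forall x \forall y \forall z (Rxy \wedge Rxz \to y = z) validates the schema.
So the correspondent is partial functionality.

Partial functionality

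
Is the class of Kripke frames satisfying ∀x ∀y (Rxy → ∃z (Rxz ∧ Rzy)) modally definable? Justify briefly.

Yes, by □□r → □r

This is a Sahlqvist condition; the C4 axiom □□r → □r defines it.
Suppose □□r→□r is valid. Take Rxy and set V(r)={w : xR²w}. Then □□r at x, so □r at x, so r at y, i.e. ∃z(Rxz∧Rzy).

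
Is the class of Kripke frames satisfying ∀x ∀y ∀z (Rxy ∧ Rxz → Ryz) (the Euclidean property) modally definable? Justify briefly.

This is a Sahlqvist condition; the 5 axiom ◇p → □◇p defines it.
Suppose ◇p→□◇p is valid. Take Rxy, Rxz and set V(p)={y}. Then ◇p at x, so □◇p at x, so ◇p at z, so some w with Rzw has p; w=y, i.e. Rzy. By symmetry of the argument, Ryz.

Yes, by ◇p → □◇p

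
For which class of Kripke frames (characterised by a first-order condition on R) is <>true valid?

Seriality

This schema is equivalent to the D axiom □r → ◇r.
It corresponds to seriality: forall x exists y Rxy.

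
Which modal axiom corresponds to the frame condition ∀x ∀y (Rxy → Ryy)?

A defining formula is □(□r → r) (the T□ axiom).
Suppose □(□r→r) is valid. Take Rxy and set V(r)={w : Ryw}. Then at y, □r holds; since □(□r→r) at x, □r→r at y, so r at y, i.e. Ryy.

□(□r → r)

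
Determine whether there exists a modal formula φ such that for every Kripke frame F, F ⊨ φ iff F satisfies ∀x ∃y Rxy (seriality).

Definable; □r → ◇r defines it

Yes: it is seriality, defined by the D schema □r → ◇r.
Suppose □r→◇r is valid. At any x set V(r)=W. Then □r at x, so ◇r at x, so x has a successor.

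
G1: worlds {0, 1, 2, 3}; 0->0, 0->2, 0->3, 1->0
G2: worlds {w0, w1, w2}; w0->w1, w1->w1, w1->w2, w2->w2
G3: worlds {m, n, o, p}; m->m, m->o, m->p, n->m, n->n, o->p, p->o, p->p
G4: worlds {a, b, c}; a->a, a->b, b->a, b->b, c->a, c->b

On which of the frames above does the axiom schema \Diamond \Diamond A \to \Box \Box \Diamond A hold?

This is the axiom for a generalized confluence (Geach) condition; its first-order frame correspondent is \forall x \forall y \forall z ((x R^2 y \wedge x R^2 z) \to \exists w (y = w \wedge zRw)).
G1: fails — 0R²0, 0R²2 but no w with 0=w and 2Rw.
G2: fails — w0R²w1, w0R²w2 but no w with w1=w and w2Rw.
G3: fails — mR²m, mR²o but no w with m=w and oRw.
G4: holds.
Valid on: G4.

G4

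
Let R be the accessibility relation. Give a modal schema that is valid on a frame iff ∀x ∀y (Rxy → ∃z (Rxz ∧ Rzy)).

The condition is density. The C4 schema □□ψ → □ψ defines it.
Suppose □□ψ→□ψ is valid. Take Rxy and set V(ψ)={w : xR²w}. Then □□ψ at x, so □ψ at x, so ψ at y, i.e. ∃z(Rxz∧Rzy).

□□ψ → □ψ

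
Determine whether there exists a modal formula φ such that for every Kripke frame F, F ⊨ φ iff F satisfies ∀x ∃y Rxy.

Yes: it is seriality, defined by the D schema □p → ◇p.
Suppose □p→◇p is valid. At any x set V(p)=W. Then □p at x, so ◇p at x, so x has a successor.

Definable; □p → ◇p defines it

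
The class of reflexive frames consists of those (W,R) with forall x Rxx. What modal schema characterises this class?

The condition is reflexivity. The T schema □p → p defines it.
Suppose □p→p is valid. At any x set V(p)={w : Rxw}. Then □p holds at x, so p holds at x, i.e. Rxx.

□p → p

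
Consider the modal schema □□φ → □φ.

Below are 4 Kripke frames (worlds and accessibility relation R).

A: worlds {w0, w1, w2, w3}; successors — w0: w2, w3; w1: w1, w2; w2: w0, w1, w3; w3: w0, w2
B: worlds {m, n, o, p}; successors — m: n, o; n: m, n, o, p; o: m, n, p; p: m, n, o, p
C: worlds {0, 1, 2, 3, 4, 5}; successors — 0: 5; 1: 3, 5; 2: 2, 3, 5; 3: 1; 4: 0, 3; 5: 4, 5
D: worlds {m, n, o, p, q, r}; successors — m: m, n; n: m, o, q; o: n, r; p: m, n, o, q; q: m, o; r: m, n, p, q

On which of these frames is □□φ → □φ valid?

A, B

This is the axiom for density; its first-order frame correspondent is ∀x ∀y (Rxy → ∃z (Rxz ∧ Rzy)).
A: satisfies the condition.
B: satisfies the condition.
C: fails — R31 but no z with R3z and Rz1.
D: fails — Ror but no z with Roz and Rzr.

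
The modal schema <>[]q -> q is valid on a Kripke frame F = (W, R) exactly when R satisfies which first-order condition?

This is a form of the B axiom.
Its frame correspondent is symmetry — forall x forall y (Rxy -> Ryx).

symmetry: forall x forall y (Rxy -> Ryx)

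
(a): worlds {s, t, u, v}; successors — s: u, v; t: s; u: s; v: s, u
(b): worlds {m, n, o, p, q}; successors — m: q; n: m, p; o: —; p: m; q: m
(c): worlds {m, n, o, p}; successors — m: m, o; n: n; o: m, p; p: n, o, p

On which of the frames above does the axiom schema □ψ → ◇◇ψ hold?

(c)

Frame correspondent (Sahlqvist): ∀x ∃w (xRw ∧ xR²w) — i.e. a generalized confluence (Geach) condition.
(a): fails — at t but no w with tRw and tR²w.
(b): fails — at m but no w with mRw and mR²w.
(c): holds.
Valid on: (c).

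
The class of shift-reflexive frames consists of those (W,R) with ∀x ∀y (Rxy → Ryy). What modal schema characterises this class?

A defining formula is □(□s → s) (the T□ axiom).
Suppose □(□s→s) is valid. Take Rxy and set V(s)={w : Ryw}. Then at y, □s holds; since □(□s→s) at x, □s→s at y, so s at y, i.e. Ryy.

□(□s → s)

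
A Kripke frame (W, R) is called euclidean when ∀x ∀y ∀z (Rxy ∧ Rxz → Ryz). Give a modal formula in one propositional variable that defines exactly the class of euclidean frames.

The condition is the Euclidean property. The 5 schema ◇s → □◇s defines it.

◇s → □◇s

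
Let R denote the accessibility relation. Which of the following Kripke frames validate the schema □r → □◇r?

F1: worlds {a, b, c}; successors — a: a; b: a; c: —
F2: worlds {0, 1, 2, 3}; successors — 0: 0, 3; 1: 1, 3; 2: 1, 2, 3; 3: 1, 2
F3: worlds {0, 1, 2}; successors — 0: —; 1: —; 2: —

This is the axiom for a generalized confluence (Geach) condition; its first-order frame correspondent is ∀x ∀z (xRz → ∃w (xRw ∧ zRw)).
F1: holds.
F2: fails — 0R3 but no w with 0Rw and 3Rw.
F3: holds.

F1, F3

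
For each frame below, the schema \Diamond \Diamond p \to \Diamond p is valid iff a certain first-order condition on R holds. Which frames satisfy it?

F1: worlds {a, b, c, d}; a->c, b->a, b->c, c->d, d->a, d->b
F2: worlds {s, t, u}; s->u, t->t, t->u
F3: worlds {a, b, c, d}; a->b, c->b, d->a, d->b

F2, F3

The schema corresponds to transitivity: \forall x \forall y \forall z (Rxy \wedge Ryz \to Rxz).
F1: fails — Rbc and Rcd but not Rbd.
F2: condition met.
F3: condition met.
Valid on: F2, F3.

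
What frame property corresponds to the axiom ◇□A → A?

Equivalently (dual form): A → □◇A.
Suppose A→□◇A is valid. Take Rxy and set V(A)={x}. Then A at x, so □◇A at x, so ◇A at y, so some z with Ryz has A; z=x, i.e. Ryx.

symmetry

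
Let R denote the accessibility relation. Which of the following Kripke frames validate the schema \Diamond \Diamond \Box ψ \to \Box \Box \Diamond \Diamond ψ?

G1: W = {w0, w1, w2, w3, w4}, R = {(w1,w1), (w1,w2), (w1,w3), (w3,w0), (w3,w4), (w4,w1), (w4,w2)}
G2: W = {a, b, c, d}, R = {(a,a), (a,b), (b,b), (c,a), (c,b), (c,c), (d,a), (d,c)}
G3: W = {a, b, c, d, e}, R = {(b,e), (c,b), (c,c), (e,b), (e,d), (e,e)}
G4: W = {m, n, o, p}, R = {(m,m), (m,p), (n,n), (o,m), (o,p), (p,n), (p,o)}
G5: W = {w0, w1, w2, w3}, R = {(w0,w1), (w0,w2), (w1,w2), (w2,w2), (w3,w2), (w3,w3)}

Frame correspondent (Sahlqvist): \forall x \forall y \forall z ((x R^2 y \wedge x R^2 z) \to \exists w (yRw \wedge z R^2 w)) — i.e. a generalized confluence (Geach) condition.
G1: fails — w1R²w0, w1R²w0 but no w with w0Rw and w0R²w.
G2: satisfies the condition.
G3: fails — bR²b, bR²d but no w with bRw and dR²w.
G4: fails — mR²m, mR²n but no w with mRw and nR²w.
G5: satisfies the condition.
Valid on: G2, G5.

G2, G5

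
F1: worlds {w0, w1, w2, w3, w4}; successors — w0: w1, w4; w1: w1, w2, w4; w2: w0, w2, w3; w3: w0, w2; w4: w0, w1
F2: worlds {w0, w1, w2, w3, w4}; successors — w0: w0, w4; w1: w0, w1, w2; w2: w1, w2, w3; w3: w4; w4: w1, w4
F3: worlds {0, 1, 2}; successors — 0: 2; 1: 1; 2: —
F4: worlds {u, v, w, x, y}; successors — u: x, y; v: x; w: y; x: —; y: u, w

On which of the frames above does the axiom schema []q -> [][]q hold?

The schema corresponds to transitivity: forall x forall y forall z (Rxy & Ryz -> Rxz).
F1: fails — Rw1w2 and Rw2w0 but not Rw1w0.
F2: fails — Rw1w2 and Rw2w3 but not Rw1w3.
F3: satisfies the condition.
F4: fails — Rwy and Ryw but not Rww.

F3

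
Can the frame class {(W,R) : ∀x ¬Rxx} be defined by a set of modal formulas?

Not definable by any modal formula

Modal frame validity is preserved under surjective bounded morphisms.
The 3-cycle (worlds 0,1,2 with 0→1→2→0) is irreflexive, and the map sending every world to a single reflexive point • is a surjective bounded morphism (forth: every edge maps to (•,•); back: every world has a successor). So any modal formula valid on the 3-cycle is also valid on the reflexive point, which is not irreflexive.
So the class is not modally definable.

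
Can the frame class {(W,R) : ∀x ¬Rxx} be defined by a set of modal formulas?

Not modally definable

Any modally definable frame class is closed under surjective bounded morphisms.
The 3-cycle (worlds a,b,c with a→b→c→a) is irreflexive, and the map sending every world to a single reflexive point • is a surjective bounded morphism (forth: every edge maps to (•,•); back: every world has a successor). So any modal formula valid on the 3-cycle is also valid on the reflexive point, which is not irreflexive.
Hence irreflexivity is not modally definable.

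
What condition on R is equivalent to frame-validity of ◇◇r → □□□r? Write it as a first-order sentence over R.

∀x ∀y ∀z ((xR²y ∧ xR³z) → ∃w (y = w ∧ z = w))

This is a Sahlqvist (Geach-type) schema ◇^2□^0r → □^3◇^0r.
Minimal-valuation argument: fix x; take any y with xR^2y and any z with xR^3z. Set V(r) to the set of worlds R-reachable from y in exactly 0 steps. Then □^0r holds at y, so the antecedent holds at x; validity forces ◇^0r at z, giving a w with zR^0w and yR^0w.
First-order correspondent: ∀x ∀y ∀z ((xR²y ∧ xR³z) → ∃w (y = w ∧ z = w)).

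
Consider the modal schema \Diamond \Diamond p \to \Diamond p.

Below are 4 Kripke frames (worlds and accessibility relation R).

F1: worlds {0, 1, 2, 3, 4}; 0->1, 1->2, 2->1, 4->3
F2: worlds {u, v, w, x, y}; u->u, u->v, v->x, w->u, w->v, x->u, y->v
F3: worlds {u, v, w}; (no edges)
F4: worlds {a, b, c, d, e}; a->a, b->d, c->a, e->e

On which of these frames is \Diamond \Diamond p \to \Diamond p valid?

Frame correspondent (Sahlqvist): \forall x \forall y \forall z (Rxy \wedge Ryz \to Rxz) — i.e. transitivity.
F1: fails — R12 and R21 but not R11.
F2: fails — Ruv and Rvx but not Rux.
F3: holds.
F4: holds.
Valid on: F3, F4.

F3, F4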